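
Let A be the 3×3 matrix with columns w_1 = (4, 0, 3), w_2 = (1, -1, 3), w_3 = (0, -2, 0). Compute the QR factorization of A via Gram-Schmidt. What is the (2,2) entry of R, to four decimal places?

w_1 = (4, 0, 3); ‖w_1‖ = 5.0000, so q_1 = (0.8000, 0.0000, 0.6000).
q_1·w_2 = 0.8000·1 + 0.0000·(-1) + 0.6000·3 = 2.6000.
u_2 = w_2 − 2.6000·q_1 = (-1.0800, -1.0000, 1.4400).
r_{22} = ‖u_2‖ = 2.0591.

r_{22} = 2.0591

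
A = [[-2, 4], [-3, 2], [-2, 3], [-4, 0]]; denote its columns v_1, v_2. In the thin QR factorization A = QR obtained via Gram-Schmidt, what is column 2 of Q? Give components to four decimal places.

e_2 = (0.6786, 0.0443, 0.4352, -0.5901)

v_1 = (-2, -3, -2, -4); ‖v_1‖ = 5.7446, so e_1 = (-0.3482, -0.5222, -0.3482, -0.6963).
e_1·v_2 = (-0.3482)·4 + (-0.5222)·2 + (-0.3482)·3 + (-0.6963)·0 = -3.4816.
u_2 = v_2 + 3.4816·e_1 = (2.7879, 0.1818, 1.7879, -2.4242).
‖u_2‖ = 4.1084, so e_2 = (0.6786, 0.0443, 0.4352, -0.5901).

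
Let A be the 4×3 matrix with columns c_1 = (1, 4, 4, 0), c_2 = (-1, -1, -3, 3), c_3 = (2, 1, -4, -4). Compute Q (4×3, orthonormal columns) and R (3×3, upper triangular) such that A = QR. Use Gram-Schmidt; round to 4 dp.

Q = [[0.1741, -0.1446, 0.3684], [0.6963, 0.3163, 0.5628], [0.6963, -0.2802, -0.6549], [0.0000, 0.8947, -0.3445]], R = [[5.7446, -2.9593, -1.7408], [0.0000, 3.3530, -2.4311], [0.0000, 0.0000, 5.2971]]

c_1 = (1, 4, 4, 0); ‖c_1‖ = 5.7446, so e_1 = (0.1741, 0.6963, 0.6963, 0.0000).
e_1·c_2 = 0.1741·(-1) + 0.6963·(-1) + 0.6963·(-3) + 0.0000·3 = -2.9593.
u_2 = c_2 + 2.9593·e_1 = (-0.4848, 1.0606, -0.9394, 3.0000).
‖u_2‖ = 3.3530, so e_2 = (-0.1446, 0.3163, -0.2802, 0.8947).
e_1·c_3 = 0.1741·2 + 0.6963·1 + 0.6963·(-4) + 0.0000·(-4) = -1.7408; e_2·c_3 = (-0.1446)·2 + 0.3163·1 + (-0.2802)·(-4) + 0.8947·(-4) = -2.4311.
u_3 = c_3 + 1.7408·e_1 + 2.4311·e_2 = (1.9515, 2.9811, -3.4690, -1.8248).
‖u_3‖ = 5.2971, so e_3 = (0.3684, 0.5628, -0.6549, -0.3445).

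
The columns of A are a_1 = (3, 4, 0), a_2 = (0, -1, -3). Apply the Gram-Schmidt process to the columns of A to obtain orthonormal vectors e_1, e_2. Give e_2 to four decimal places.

a_1 = (3, 4, 0); ‖a_1‖ = 5.0000, so e_1 = (0.6000, 0.8000, 0.0000).
e_1·a_2 = 0.6000·0 + 0.8000·(-1) + 0.0000·(-3) = -0.8000.
u_2 = a_2 + 0.8000·e_1 = (0.4800, -0.3600, -3.0000).
‖u_2‖ = 3.0594, so e_2 = (0.1569, -0.1177, -0.9806).

e_2 = (0.1569, -0.1177, -0.9806)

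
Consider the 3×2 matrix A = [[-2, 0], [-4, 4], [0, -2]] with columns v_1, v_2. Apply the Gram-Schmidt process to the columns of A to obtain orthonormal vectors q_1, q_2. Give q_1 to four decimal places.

q_1 = v_1/‖v_1‖ = (-2, -4, 0)/4.4721 = (-0.4472, -0.8944, 0.0000).

q_1 = (-0.4472, -0.8944, 0.0000)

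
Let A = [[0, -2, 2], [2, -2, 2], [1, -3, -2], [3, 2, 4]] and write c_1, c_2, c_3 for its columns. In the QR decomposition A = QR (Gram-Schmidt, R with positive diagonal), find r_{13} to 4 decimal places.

q_1 = c_1/‖c_1‖ = (0, 2, 1, 3)/3.7417 = (0.0000, 0.5345, 0.2673, 0.8018).
r_{13} = q_1·c_3 = 3.7417.

r_{13} = 3.7417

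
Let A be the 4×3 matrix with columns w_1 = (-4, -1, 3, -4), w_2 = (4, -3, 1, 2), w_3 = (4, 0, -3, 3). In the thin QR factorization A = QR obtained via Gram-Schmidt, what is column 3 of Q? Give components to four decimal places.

w_1 = (-4, -1, 3, -4); ‖w_1‖ = 6.4807, so q_1 = (-0.6172, -0.1543, 0.4629, -0.6172).
q_1·w_2 = (-0.6172)·4 + (-0.1543)·(-3) + 0.4629·1 + (-0.6172)·2 = -2.7775.
u_2 = w_2 + 2.7775·q_1 = (2.2857, -3.4286, 2.2857, 0.2857).
‖u_2‖ = 4.7208, so q_2 = (0.4842, -0.7263, 0.4842, 0.0605).
q_1·w_3 = (-0.6172)·4 + (-0.1543)·0 + 0.4629·(-3) + (-0.6172)·3 = -5.7092; q_2·w_3 = 0.4842·4 + (-0.7263)·0 + 0.4842·(-3) + 0.0605·3 = 0.6658.
u_3 = w_3 + 5.7092·q_1 − 0.6658·q_2 = (0.1538, -0.3974, -0.6795, -0.5641).
‖u_3‖ = 0.9806, so q_3 = (0.1569, -0.4053, -0.6929, -0.5753).

q_3 = (0.1569, -0.4053, -0.6929, -0.5753)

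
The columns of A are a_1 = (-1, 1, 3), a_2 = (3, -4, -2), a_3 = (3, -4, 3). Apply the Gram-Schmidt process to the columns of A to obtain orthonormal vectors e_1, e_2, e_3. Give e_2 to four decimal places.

e_2 = (0.4924, -0.7632, 0.4185)

a_1 = (-1, 1, 3); ‖a_1‖ = 3.3166, so e_1 = (-0.3015, 0.3015, 0.9045).
e_1·a_2 = (-0.3015)·3 + 0.3015·(-4) + 0.9045·(-2) = -3.9196.
u_2 = a_2 + 3.9196·e_1 = (1.8182, -2.8182, 1.5455).
‖u_2‖ = 3.6927, so e_2 = (0.4924, -0.7632, 0.4185).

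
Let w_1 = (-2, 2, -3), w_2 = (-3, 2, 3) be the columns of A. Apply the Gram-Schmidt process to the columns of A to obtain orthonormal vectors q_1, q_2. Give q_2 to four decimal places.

w_1 = (-2, 2, -3); ‖w_1‖ = 4.1231, so q_1 = (-0.4851, 0.4851, -0.7276).
q_1·w_2 = (-0.4851)·(-3) + 0.4851·2 + (-0.7276)·3 = 0.2425.
u_2 = w_2 − 0.2425·q_1 = (-2.8824, 1.8824, 3.1765).
‖u_2‖ = 4.6841, so q_2 = (-0.6153, 0.4019, 0.6781).

q_2 = (-0.6153, 0.4019, 0.6781)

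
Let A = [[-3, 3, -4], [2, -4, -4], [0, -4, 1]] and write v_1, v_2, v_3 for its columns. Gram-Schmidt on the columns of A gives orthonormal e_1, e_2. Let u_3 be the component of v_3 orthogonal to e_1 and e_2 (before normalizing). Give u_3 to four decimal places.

v_1 = (-3, 2, 0); ‖v_1‖ = 3.6056, so e_1 = (-0.8321, 0.5547, 0.0000).
e_1·v_2 = (-0.8321)·3 + 0.5547·(-4) + 0.0000·(-4) = -4.7150.
u_2 = v_2 + 4.7150·e_1 = (-0.9231, -1.3846, -4.0000).
‖u_2‖ = 4.3323, so e_2 = (-0.2131, -0.3196, -0.9233).
e_1·v_3 = (-0.8321)·(-4) + 0.5547·(-4) + 0.0000·1 = 1.1094; e_2·v_3 = (-0.2131)·(-4) + (-0.3196)·(-4) + (-0.9233)·1 = 1.2074.
u_3 = v_3 − 1.1094·e_1 − 1.2074·e_2 = (-2.8197, -4.2295, 2.1148).

u_3 = (-2.8197, -4.2295, 2.1148)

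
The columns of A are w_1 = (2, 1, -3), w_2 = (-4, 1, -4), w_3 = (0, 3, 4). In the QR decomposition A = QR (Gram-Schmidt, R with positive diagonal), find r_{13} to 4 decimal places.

r_{13} = -2.4054

e_1 = w_1/‖w_1‖ = (2, 1, -3)/3.7417 = (0.5345, 0.2673, -0.8018).
r_{13} = e_1·w_3 = -2.4054.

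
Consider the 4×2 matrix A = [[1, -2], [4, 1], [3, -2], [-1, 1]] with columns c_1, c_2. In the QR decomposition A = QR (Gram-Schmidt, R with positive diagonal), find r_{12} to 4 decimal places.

r_{12} = -0.9623

e_1 = c_1/‖c_1‖ = (1, 4, 3, -1)/5.1962 = (0.1925, 0.7698, 0.5774, -0.1925).
r_{12} = e_1·c_2 = -0.9623.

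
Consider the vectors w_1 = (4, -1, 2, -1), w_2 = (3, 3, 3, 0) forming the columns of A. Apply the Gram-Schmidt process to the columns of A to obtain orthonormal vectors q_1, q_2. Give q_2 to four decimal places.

q_1 = w_1/‖w_1‖ = (4, -1, 2, -1)/4.6904 = (0.8528, -0.2132, 0.4264, -0.2132).
r_{12} = q_1·w_2 = 3.1980.
u_2 = w_2 − 3.1980·q_1 = (0.2727, 3.6818, 1.6364, 0.6818).
‖u_2‖ = 4.0955, so q_2 = (0.0666, 0.8990, 0.3996, 0.1665).

q_2 = (0.0666, 0.8990, 0.3996, 0.1665)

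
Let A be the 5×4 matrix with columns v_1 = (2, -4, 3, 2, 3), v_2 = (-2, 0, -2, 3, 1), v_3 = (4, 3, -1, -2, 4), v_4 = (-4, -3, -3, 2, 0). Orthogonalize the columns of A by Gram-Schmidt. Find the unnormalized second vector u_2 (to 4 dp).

u_2 = (-1.9524, -0.0952, -1.9286, 3.0476, 1.0714)

v_1 = (2, -4, 3, 2, 3); ‖v_1‖ = 6.4807, so e_1 = (0.3086, -0.6172, 0.4629, 0.3086, 0.4629).
e_1·v_2 = 0.3086·(-2) + (-0.6172)·0 + 0.4629·(-2) + 0.3086·3 + 0.4629·1 = -0.1543.
u_2 = v_2 + 0.1543·e_1 = (-1.9524, -0.0952, -1.9286, 3.0476, 1.0714).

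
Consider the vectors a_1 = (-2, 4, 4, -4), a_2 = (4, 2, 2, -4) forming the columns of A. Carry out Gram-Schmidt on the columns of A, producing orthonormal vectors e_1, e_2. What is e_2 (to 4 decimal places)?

a_1 = (-2, 4, 4, -4); ‖a_1‖ = 7.2111, so e_1 = (-0.2774, 0.5547, 0.5547, -0.5547).
e_1·a_2 = (-0.2774)·4 + 0.5547·2 + 0.5547·2 + (-0.5547)·(-4) = 3.3282.
u_2 = a_2 − 3.3282·e_1 = (4.9231, 0.1538, 0.1538, -2.1538).
‖u_2‖ = 5.3780, so e_2 = (0.9154, 0.0286, 0.0286, -0.4005).

e_2 = (0.9154, 0.0286, 0.0286, -0.4005)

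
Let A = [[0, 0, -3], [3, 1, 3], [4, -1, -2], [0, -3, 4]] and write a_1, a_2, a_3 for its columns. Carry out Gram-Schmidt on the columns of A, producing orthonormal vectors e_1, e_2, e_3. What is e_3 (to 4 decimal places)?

a_1 = (0, 3, 4, 0); ‖a_1‖ = 5.0000, so e_1 = (0.0000, 0.6000, 0.8000, 0.0000).
e_1·a_2 = 0.0000·0 + 0.6000·1 + 0.8000·(-1) + 0.0000·(-3) = -0.2000.
u_2 = a_2 + 0.2000·e_1 = (0.0000, 1.1200, -0.8400, -3.0000).
‖u_2‖ = 3.3106, so e_2 = (0.0000, 0.3383, -0.2537, -0.9062).
e_1·a_3 = 0.0000·(-3) + 0.6000·3 + 0.8000·(-2) + 0.0000·4 = 0.2000; e_2·a_3 = 0.0000·(-3) + 0.3383·3 + (-0.2537)·(-2) + (-0.9062)·4 = -2.1023.
u_3 = a_3 − 0.2000·e_1 + 2.1023·e_2 = (-3.0000, 3.5912, -2.6934, 2.0949).
‖u_3‖ = 5.7914, so e_3 = (-0.5180, 0.6201, -0.4651, 0.3617).

e_3 = (-0.5180, 0.6201, -0.4651, 0.3617)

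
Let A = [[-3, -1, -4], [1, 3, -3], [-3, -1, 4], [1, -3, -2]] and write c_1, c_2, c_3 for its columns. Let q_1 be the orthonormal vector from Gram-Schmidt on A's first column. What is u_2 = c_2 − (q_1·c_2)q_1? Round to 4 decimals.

c_1 = (-3, 1, -3, 1); ‖c_1‖ = 4.4721, so q_1 = (-0.6708, 0.2236, -0.6708, 0.2236).
q_1·c_2 = (-0.6708)·(-1) + 0.2236·3 + (-0.6708)·(-1) + 0.2236·(-3) = 1.3416.
u_2 = c_2 − 1.3416·q_1 = (-0.1000, 2.7000, -0.1000, -3.3000).

u_2 = (-0.1000, 2.7000, -0.1000, -3.3000)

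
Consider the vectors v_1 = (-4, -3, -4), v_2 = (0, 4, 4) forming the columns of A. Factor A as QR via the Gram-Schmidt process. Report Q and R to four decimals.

v_1 = (-4, -3, -4); ‖v_1‖ = 6.4031, so e_1 = (-0.6247, -0.4685, -0.6247).
e_1·v_2 = (-0.6247)·0 + (-0.4685)·4 + (-0.6247)·4 = -4.3729.
u_2 = v_2 + 4.3729·e_1 = (-2.7317, 1.9512, 1.2683).
‖u_2‖ = 3.5886, so e_2 = (-0.7612, 0.5437, 0.3534).

Q = [[-0.6247, -0.7612], [-0.4685, 0.5437], [-0.6247, 0.3534]], R = [[6.4031, -4.3729], [0.0000, 3.5886]]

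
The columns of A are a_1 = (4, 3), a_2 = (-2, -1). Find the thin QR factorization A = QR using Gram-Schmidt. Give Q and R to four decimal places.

a_1 = (4, 3); ‖a_1‖ = 5.0000, so q_1 = (0.8000, 0.6000).
q_1·a_2 = 0.8000·(-2) + 0.6000·(-1) = -2.2000.
u_2 = a_2 + 2.2000·q_1 = (-0.2400, 0.3200).
‖u_2‖ = 0.4000, so q_2 = (-0.6000, 0.8000).

Q = [[0.8000, -0.6000], [0.6000, 0.8000]], R = [[5.0000, -2.2000], [0.0000, 0.4000]]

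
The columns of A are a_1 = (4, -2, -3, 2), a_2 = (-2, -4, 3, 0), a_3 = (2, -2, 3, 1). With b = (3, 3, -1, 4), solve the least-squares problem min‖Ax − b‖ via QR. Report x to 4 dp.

x = (0.1172, -1.0323, 0.7686)

q_1 = a_1/‖a_1‖ = (4, -2, -3, 2)/5.7446 = (0.6963, -0.3482, -0.5222, 0.3482).
r_{12} = q_1·a_2 = -1.5667.
u_2 = a_2 + 1.5667·q_1 = (-0.9091, -4.5455, 2.1818, 0.5455).
‖u_2‖ = 5.1522, so q_2 = (-0.1764, -0.8822, 0.4235, 0.1059).
r_{13} = q_1·a_3 = 0.8704; r_{23} = q_2·a_3 = 2.7878.
u_3 = a_3 − 0.8704·q_1 − 2.7878·q_2 = (1.8858, 0.7626, 2.2740, 0.4018).
‖u_3‖ = 3.0774, so q_3 = (0.6128, 0.2478, 0.7389, 0.1306).
Qᵀb = (2.9593, -3.1760, 2.3652).
Back-substitute: x_3 = 2.3652/3.0774 = 0.7686.
x_2 = (-3.1760 − 2.7878·0.7686)/5.1522 = -1.0323.
x_1 = (2.9593 + 1.5667·(-1.0323) − 0.8704·0.7686)/5.7446 = 0.1172.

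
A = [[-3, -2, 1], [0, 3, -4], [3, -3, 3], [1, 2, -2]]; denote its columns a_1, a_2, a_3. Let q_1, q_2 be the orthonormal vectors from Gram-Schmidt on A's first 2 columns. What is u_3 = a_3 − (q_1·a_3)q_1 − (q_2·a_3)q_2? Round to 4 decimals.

a_1 = (-3, 0, 3, 1); ‖a_1‖ = 4.3589, so q_1 = (-0.6882, 0.0000, 0.6882, 0.2294).
q_1·a_2 = (-0.6882)·(-2) + 0.0000·3 + 0.6882·(-3) + 0.2294·2 = -0.2294.
u_2 = a_2 + 0.2294·q_1 = (-2.1579, 3.0000, -2.8421, 2.0526).
‖u_2‖ = 5.0939, so q_2 = (-0.4236, 0.5889, -0.5579, 0.4030).
q_1·a_3 = (-0.6882)·1 + 0.0000·(-4) + 0.6882·3 + 0.2294·(-2) = 0.9177; q_2·a_3 = (-0.4236)·1 + 0.5889·(-4) + (-0.5579)·3 + 0.4030·(-2) = -5.2592.
u_3 = a_3 − 0.9177·q_1 + 5.2592·q_2 = (-0.5963, -0.9026, -0.5659, -0.0913).

u_3 = (-0.5963, -0.9026, -0.5659, -0.0913)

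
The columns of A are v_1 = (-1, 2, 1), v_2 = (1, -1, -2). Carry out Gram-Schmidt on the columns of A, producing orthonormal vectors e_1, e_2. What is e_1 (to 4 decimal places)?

e_1 = (-0.4082, 0.8165, 0.4082)

v_1 = (-1, 2, 1); ‖v_1‖ = 2.4495, so e_1 = (-0.4082, 0.8165, 0.4082).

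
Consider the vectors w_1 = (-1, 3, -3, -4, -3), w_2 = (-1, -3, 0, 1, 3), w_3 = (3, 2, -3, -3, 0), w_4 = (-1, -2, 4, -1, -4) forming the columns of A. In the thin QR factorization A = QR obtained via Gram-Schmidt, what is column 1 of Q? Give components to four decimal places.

q_1 = (-0.1508, 0.4523, -0.4523, -0.6030, -0.4523)

w_1 = (-1, 3, -3, -4, -3); ‖w_1‖ = 6.6332, so q_1 = (-0.1508, 0.4523, -0.4523, -0.6030, -0.4523).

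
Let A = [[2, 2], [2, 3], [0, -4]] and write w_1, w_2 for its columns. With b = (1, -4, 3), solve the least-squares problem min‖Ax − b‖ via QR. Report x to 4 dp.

x = (0.3485, -0.8788)

w_1 = (2, 2, 0); ‖w_1‖ = 2.8284, so e_1 = (0.7071, 0.7071, 0.0000).
e_1·w_2 = 0.7071·2 + 0.7071·3 + 0.0000·(-4) = 3.5355.
u_2 = w_2 − 3.5355·e_1 = (-0.5000, 0.5000, -4.0000).
‖u_2‖ = 4.0620, so e_2 = (-0.1231, 0.1231, -0.9847).
Qᵀb = (-2.1213, -3.5697).
Back-substitute: x_2 = -3.5697/4.0620 = -0.8788.
x_1 = (-2.1213 − 3.5355·(-0.8788))/2.8284 = 0.3485.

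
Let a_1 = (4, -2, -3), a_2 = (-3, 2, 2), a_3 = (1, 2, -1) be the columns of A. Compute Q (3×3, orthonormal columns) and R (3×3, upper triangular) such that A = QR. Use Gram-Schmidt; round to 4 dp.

q_1 = a_1/‖a_1‖ = (4, -2, -3)/5.3852 = (0.7428, -0.3714, -0.5571).
r_{12} = q_1·a_2 = -4.0853.
u_2 = a_2 + 4.0853·q_1 = (0.0345, 0.4828, -0.2759).
‖u_2‖ = 0.5571, so q_2 = (0.0619, 0.8666, -0.4952).
r_{13} = q_1·a_3 = 0.5571; r_{23} = q_2·a_3 = 2.2902.
u_3 = a_3 − 0.5571·q_1 − 2.2902·q_2 = (0.4444, 0.2222, 0.4444).
‖u_3‖ = 0.6667, so q_3 = (0.6667, 0.3333, 0.6667).

Q = [[0.7428, 0.0619, 0.6667], [-0.3714, 0.8666, 0.3333], [-0.5571, -0.4952, 0.6667]], R = [[5.3852, -4.0853, 0.5571], [0.0000, 0.5571, 2.2902], [0.0000, 0.0000, 0.6667]]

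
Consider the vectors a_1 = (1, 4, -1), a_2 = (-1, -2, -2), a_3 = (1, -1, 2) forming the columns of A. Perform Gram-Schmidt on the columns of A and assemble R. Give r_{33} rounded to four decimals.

r_{33} = 0.8466

a_1 = (1, 4, -1); ‖a_1‖ = 4.2426, so e_1 = (0.2357, 0.9428, -0.2357).
e_1·a_2 = 0.2357·(-1) + 0.9428·(-2) + (-0.2357)·(-2) = -1.6499.
u_2 = a_2 + 1.6499·e_1 = (-0.6111, -0.4444, -2.3889).
‖u_2‖ = 2.5055, so e_2 = (-0.2439, -0.1774, -0.9534).
e_1·a_3 = 0.2357·1 + 0.9428·(-1) + (-0.2357)·2 = -1.1785; e_2·a_3 = (-0.2439)·1 + (-0.1774)·(-1) + (-0.9534)·2 = -1.9734.
u_3 = a_3 + 1.1785·e_1 + 1.9734·e_2 = (0.7965, -0.2389, -0.1593).
r_{33} = ‖u_3‖ = 0.8466.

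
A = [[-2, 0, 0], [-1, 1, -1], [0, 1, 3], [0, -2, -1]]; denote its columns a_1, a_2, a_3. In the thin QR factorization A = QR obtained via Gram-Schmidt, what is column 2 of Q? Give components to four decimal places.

q_1 = a_1/‖a_1‖ = (-2, -1, 0, 0)/2.2361 = (-0.8944, -0.4472, 0.0000, 0.0000).
r_{12} = q_1·a_2 = -0.4472.
u_2 = a_2 + 0.4472·q_1 = (-0.4000, 0.8000, 1.0000, -2.0000).
‖u_2‖ = 2.4083, so q_2 = (-0.1661, 0.3322, 0.4152, -0.8305).

q_2 = (-0.1661, 0.3322, 0.4152, -0.8305)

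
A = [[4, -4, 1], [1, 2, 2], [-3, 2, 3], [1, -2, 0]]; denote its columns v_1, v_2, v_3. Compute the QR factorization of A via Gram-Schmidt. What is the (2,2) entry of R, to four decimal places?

r_{22} = 3.1740

v_1 = (4, 1, -3, 1); ‖v_1‖ = 5.1962, so e_1 = (0.7698, 0.1925, -0.5774, 0.1925).
e_1·v_2 = 0.7698·(-4) + 0.1925·2 + (-0.5774)·2 + 0.1925·(-2) = -4.2339.
u_2 = v_2 + 4.2339·e_1 = (-0.7407, 2.8148, -0.4444, -1.1852).
r_{22} = ‖u_2‖ = 3.1740.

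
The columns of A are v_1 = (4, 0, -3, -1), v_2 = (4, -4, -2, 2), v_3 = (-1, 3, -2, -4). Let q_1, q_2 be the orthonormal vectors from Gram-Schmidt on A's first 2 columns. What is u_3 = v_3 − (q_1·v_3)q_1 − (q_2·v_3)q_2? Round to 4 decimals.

v_1 = (4, 0, -3, -1); ‖v_1‖ = 5.0990, so q_1 = (0.7845, 0.0000, -0.5883, -0.1961).
q_1·v_2 = 0.7845·4 + 0.0000·(-4) + (-0.5883)·(-2) + (-0.1961)·2 = 3.9223.
u_2 = v_2 − 3.9223·q_1 = (0.9231, -4.0000, 0.3077, 2.7692).
‖u_2‖ = 4.9614, so q_2 = (0.1861, -0.8062, 0.0620, 0.5582).
q_1·v_3 = 0.7845·(-1) + 0.0000·3 + (-0.5883)·(-2) + (-0.1961)·(-4) = 1.1767; q_2·v_3 = 0.1861·(-1) + (-0.8062)·3 + 0.0620·(-2) + 0.5582·(-4) = -4.9614.
u_3 = v_3 − 1.1767·q_1 + 4.9614·q_2 = (-1.0000, -1.0000, -1.0000, -1.0000).

u_3 = (-1.0000, -1.0000, -1.0000, -1.0000)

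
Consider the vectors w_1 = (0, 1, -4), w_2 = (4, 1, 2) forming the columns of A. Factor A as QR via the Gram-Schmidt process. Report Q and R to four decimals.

Q = [[0.0000, 0.9397], [0.2425, 0.3317], [-0.9701, 0.0829]], R = [[4.1231, -1.6977], [0.0000, 4.2565]]

q_1 = w_1/‖w_1‖ = (0, 1, -4)/4.1231 = (0.0000, 0.2425, -0.9701).
r_{12} = q_1·w_2 = -1.6977.
u_2 = w_2 + 1.6977·q_1 = (4.0000, 1.4118, 0.3529).
‖u_2‖ = 4.2565, so q_2 = (0.9397, 0.3317, 0.0829).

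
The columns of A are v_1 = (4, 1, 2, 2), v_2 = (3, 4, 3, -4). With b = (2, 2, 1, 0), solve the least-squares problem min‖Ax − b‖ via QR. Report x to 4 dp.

x = (0.3435, 0.2438)

q_1 = v_1/‖v_1‖ = (4, 1, 2, 2)/5.0000 = (0.8000, 0.2000, 0.4000, 0.4000).
r_{12} = q_1·v_2 = 2.8000.
u_2 = v_2 − 2.8000·q_1 = (0.7600, 3.4400, 1.8800, -5.1200).
‖u_2‖ = 6.4931, so q_2 = (0.1170, 0.5298, 0.2895, -0.7885).
Qᵀb = (2.4000, 1.5832).
Back-substitute: x_2 = 1.5832/6.4931 = 0.2438.
x_1 = (2.4000 − 2.8000·0.2438)/5.0000 = 0.3435.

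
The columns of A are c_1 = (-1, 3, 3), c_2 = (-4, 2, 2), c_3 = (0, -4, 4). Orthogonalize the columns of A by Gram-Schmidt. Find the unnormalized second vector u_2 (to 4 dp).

u_2 = (-3.1579, -0.5263, -0.5263)

c_1 = (-1, 3, 3); ‖c_1‖ = 4.3589, so e_1 = (-0.2294, 0.6882, 0.6882).
e_1·c_2 = (-0.2294)·(-4) + 0.6882·2 + 0.6882·2 = 3.6707.
u_2 = c_2 − 3.6707·e_1 = (-3.1579, -0.5263, -0.5263).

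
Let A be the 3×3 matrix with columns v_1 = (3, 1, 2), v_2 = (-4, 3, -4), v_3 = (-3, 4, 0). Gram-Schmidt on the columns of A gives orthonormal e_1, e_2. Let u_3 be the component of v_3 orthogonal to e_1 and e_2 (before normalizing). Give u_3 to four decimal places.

e_1 = v_1/‖v_1‖ = (3, 1, 2)/3.7417 = (0.8018, 0.2673, 0.5345).
r_{12} = e_1·v_2 = -4.5434.
u_2 = v_2 + 4.5434·e_1 = (-0.3571, 4.2143, -1.5714).
‖u_2‖ = 4.5119, so e_2 = (-0.0792, 0.9340, -0.3483).
r_{13} = e_1·v_3 = -1.3363; r_{23} = e_2·v_3 = 3.9736.
u_3 = v_3 + 1.3363·e_1 − 3.9736·e_2 = (-1.6140, 0.6456, 2.0982).

u_3 = (-1.6140, 0.6456, 2.0982)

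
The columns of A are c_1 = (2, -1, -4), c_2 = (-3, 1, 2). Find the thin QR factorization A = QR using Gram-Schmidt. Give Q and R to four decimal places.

c_1 = (2, -1, -4); ‖c_1‖ = 4.5826, so e_1 = (0.4364, -0.2182, -0.8729).
e_1·c_2 = 0.4364·(-3) + (-0.2182)·1 + (-0.8729)·2 = -3.2733.
u_2 = c_2 + 3.2733·e_1 = (-1.5714, 0.2857, -0.8571).
‖u_2‖ = 1.8127, so e_2 = (-0.8669, 0.1576, -0.4729).

Q = [[0.4364, -0.8669], [-0.2182, 0.1576], [-0.8729, -0.4729]], R = [[4.5826, -3.2733], [0.0000, 1.8127]]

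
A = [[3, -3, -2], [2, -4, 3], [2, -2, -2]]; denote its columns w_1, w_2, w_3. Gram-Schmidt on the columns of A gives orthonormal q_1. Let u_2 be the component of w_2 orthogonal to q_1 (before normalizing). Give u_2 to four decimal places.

w_1 = (3, 2, 2); ‖w_1‖ = 4.1231, so q_1 = (0.7276, 0.4851, 0.4851).
q_1·w_2 = 0.7276·(-3) + 0.4851·(-4) + 0.4851·(-2) = -5.0932.
u_2 = w_2 + 5.0932·q_1 = (0.7059, -1.5294, 0.4706).

u_2 = (0.7059, -1.5294, 0.4706)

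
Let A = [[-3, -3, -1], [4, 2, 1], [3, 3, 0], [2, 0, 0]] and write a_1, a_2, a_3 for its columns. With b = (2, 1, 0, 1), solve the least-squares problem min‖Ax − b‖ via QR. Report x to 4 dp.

a_1 = (-3, 4, 3, 2); ‖a_1‖ = 6.1644, so q_1 = (-0.4867, 0.6489, 0.4867, 0.3244).
q_1·a_2 = (-0.4867)·(-3) + 0.6489·2 + 0.4867·3 + 0.3244·0 = 4.2178.
u_2 = a_2 − 4.2178·q_1 = (-0.9474, -0.7368, 0.9474, -1.3684).
‖u_2‖ = 2.0520, so q_2 = (-0.4617, -0.3591, 0.4617, -0.6669).
q_1·a_3 = (-0.4867)·(-1) + 0.6489·1 + 0.4867·0 + 0.3244·0 = 1.1355; q_2·a_3 = (-0.4617)·(-1) + (-0.3591)·1 + 0.4617·0 + (-0.6669)·0 = 0.1026.
u_3 = a_3 − 1.1355·q_1 − 0.1026·q_2 = (-0.4000, 0.3000, -0.6000, -0.3000).
‖u_3‖ = 0.8367, so q_3 = (-0.4781, 0.3586, -0.7171, -0.3586).
Qᵀb = (0.0000, -1.9494, -0.9562).
Back-substitute: x_3 = -0.9562/0.8367 = -1.1429.
x_2 = (-1.9494 − 0.1026·(-1.1429))/2.0520 = -0.8929.
x_1 = (0.0000 − 4.2178·(-0.8929) − 1.1355·(-1.1429))/6.1644 = 0.8214.

x = (0.8214, -0.8929, -1.1429)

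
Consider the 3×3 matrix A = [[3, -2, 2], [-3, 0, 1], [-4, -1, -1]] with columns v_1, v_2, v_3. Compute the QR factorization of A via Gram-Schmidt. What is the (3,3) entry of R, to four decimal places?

r_{33} = 1.7851

v_1 = (3, -3, -4); ‖v_1‖ = 5.8310, so e_1 = (0.5145, -0.5145, -0.6860).
e_1·v_2 = 0.5145·(-2) + (-0.5145)·0 + (-0.6860)·(-1) = -0.3430.
u_2 = v_2 + 0.3430·e_1 = (-1.8235, -0.1765, -1.2353).
‖u_2‖ = 2.2096, so e_2 = (-0.8253, -0.0799, -0.5591).
e_1·v_3 = 0.5145·2 + (-0.5145)·1 + (-0.6860)·(-1) = 1.2005; e_2·v_3 = (-0.8253)·2 + (-0.0799)·1 + (-0.5591)·(-1) = -1.1714.
u_3 = v_3 − 1.2005·e_1 + 1.1714·e_2 = (0.4157, 1.5241, -0.8313).
r_{33} = ‖u_3‖ = 1.7851.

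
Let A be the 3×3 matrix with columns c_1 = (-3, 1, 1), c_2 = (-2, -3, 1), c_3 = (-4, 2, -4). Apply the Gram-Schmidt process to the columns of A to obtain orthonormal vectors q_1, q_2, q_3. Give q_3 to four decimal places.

q_3 = (-0.3405, -0.0851, -0.9364)

q_1 = c_1/‖c_1‖ = (-3, 1, 1)/3.3166 = (-0.9045, 0.3015, 0.3015).
r_{12} = q_1·c_2 = 1.2060.
u_2 = c_2 − 1.2060·q_1 = (-0.9091, -3.3636, 0.6364).
‖u_2‖ = 3.5420, so q_2 = (-0.2567, -0.9497, 0.1797).
r_{13} = q_1·c_3 = 3.0151; r_{23} = q_2·c_3 = -1.5913.
u_3 = c_3 − 3.0151·q_1 + 1.5913·q_2 = (-1.6812, -0.4203, -4.6232).
‖u_3‖ = 4.9373, so q_3 = (-0.3405, -0.0851, -0.9364).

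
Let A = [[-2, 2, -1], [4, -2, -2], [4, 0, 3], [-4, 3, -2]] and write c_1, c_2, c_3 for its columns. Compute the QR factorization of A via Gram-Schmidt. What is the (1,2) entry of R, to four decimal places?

q_1 = c_1/‖c_1‖ = (-2, 4, 4, -4)/7.2111 = (-0.2774, 0.5547, 0.5547, -0.5547).
r_{12} = q_1·c_2 = -3.3282.

r_{12} = -3.3282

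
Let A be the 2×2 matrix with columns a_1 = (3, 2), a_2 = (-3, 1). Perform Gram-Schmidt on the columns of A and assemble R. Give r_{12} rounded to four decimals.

q_1 = a_1/‖a_1‖ = (3, 2)/3.6056 = (0.8321, 0.5547).
r_{12} = q_1·a_2 = -1.9415.

r_{12} = -1.9415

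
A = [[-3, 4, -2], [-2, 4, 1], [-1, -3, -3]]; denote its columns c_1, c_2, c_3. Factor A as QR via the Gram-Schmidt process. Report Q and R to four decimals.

Q = [[-0.8018, 0.0792, -0.5923], [-0.5345, 0.3483, 0.7701], [-0.2673, -0.9340, 0.2369]], R = [[3.7417, -4.5434, 1.8708], [0.0000, 4.5119, 2.9921], [0.0000, 0.0000, 1.2439]]

e_1 = c_1/‖c_1‖ = (-3, -2, -1)/3.7417 = (-0.8018, -0.5345, -0.2673).
r_{12} = e_1·c_2 = -4.5434.
u_2 = c_2 + 4.5434·e_1 = (0.3571, 1.5714, -4.2143).
‖u_2‖ = 4.5119, so e_2 = (0.0792, 0.3483, -0.9340).
r_{13} = e_1·c_3 = 1.8708; r_{23} = e_2·c_3 = 2.9921.
u_3 = c_3 − 1.8708·e_1 − 2.9921·e_2 = (-0.7368, 0.9579, 0.2947).
‖u_3‖ = 1.2439, so e_3 = (-0.5923, 0.7701, 0.2369).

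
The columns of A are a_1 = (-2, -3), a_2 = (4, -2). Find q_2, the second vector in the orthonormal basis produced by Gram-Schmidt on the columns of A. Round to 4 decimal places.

a_1 = (-2, -3); ‖a_1‖ = 3.6056, so q_1 = (-0.5547, -0.8321).
q_1·a_2 = (-0.5547)·4 + (-0.8321)·(-2) = -0.5547.
u_2 = a_2 + 0.5547·q_1 = (3.6923, -2.4615).
‖u_2‖ = 4.4376, so q_2 = (0.8321, -0.5547).

q_2 = (0.8321, -0.5547)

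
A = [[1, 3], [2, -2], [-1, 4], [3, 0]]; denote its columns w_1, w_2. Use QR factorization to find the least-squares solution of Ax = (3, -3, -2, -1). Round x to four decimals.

q_1 = w_1/‖w_1‖ = (1, 2, -1, 3)/3.8730 = (0.2582, 0.5164, -0.2582, 0.7746).
r_{12} = q_1·w_2 = -1.2910.
u_2 = w_2 + 1.2910·q_1 = (3.3333, -1.3333, 3.6667, 1.0000).
‖u_2‖ = 5.2281, so q_2 = (0.6376, -0.2550, 0.7013, 0.1913).
Qᵀb = (-1.0328, 1.0839).
Back-substitute: x_2 = 1.0839/5.2281 = 0.2073.
x_1 = (-1.0328 + 1.2910·0.2073)/3.8730 = -0.1976.

x = (-0.1976, 0.2073)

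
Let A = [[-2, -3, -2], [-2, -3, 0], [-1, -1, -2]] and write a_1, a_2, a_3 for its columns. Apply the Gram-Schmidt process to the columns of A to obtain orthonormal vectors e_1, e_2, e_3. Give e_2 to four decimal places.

e_1 = a_1/‖a_1‖ = (-2, -2, -1)/3.0000 = (-0.6667, -0.6667, -0.3333).
r_{12} = e_1·a_2 = 4.3333.
u_2 = a_2 − 4.3333·e_1 = (-0.1111, -0.1111, 0.4444).
‖u_2‖ = 0.4714, so e_2 = (-0.2357, -0.2357, 0.9428).

e_2 = (-0.2357, -0.2357, 0.9428)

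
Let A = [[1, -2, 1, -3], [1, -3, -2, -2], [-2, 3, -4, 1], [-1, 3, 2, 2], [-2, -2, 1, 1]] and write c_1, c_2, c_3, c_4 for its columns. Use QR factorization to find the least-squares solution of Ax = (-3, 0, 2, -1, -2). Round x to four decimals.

c_1 = (1, 1, -2, -1, -2); ‖c_1‖ = 3.3166, so q_1 = (0.3015, 0.3015, -0.6030, -0.3015, -0.6030).
q_1·c_2 = 0.3015·(-2) + 0.3015·(-3) + (-0.6030)·3 + (-0.3015)·3 + (-0.6030)·(-2) = -3.0151.
u_2 = c_2 + 3.0151·q_1 = (-1.0909, -2.0909, 1.1818, 2.0909, -3.8182).
‖u_2‖ = 5.0901, so q_2 = (-0.2143, -0.4108, 0.2322, 0.4108, -0.7501).
q_1·c_3 = 0.3015·1 + 0.3015·(-2) + (-0.6030)·(-4) + (-0.3015)·2 + (-0.6030)·1 = 0.9045; q_2·c_3 = (-0.2143)·1 + (-0.4108)·(-2) + 0.2322·(-4) + 0.4108·2 + (-0.7501)·1 = -0.2500.
u_3 = c_3 − 0.9045·q_1 + 0.2500·q_2 = (0.6737, -2.3754, -3.3965, 2.3754, 1.3579).
‖u_3‖ = 5.0119, so q_3 = (0.1344, -0.4740, -0.6777, 0.4740, 0.2709).
q_1·c_4 = 0.3015·(-3) + 0.3015·(-2) + (-0.6030)·1 + (-0.3015)·2 + (-0.6030)·1 = -3.3166; q_2·c_4 = (-0.2143)·(-3) + (-0.4108)·(-2) + 0.2322·1 + 0.4108·2 + (-0.7501)·1 = 1.7681; q_3·c_4 = 0.1344·(-3) + (-0.4740)·(-2) + (-0.6777)·1 + 0.4740·2 + 0.2709·1 = 1.0858.
u_4 = c_4 + 3.3166·q_1 − 1.7681·q_2 − 1.0858·q_3 = (-1.7670, 0.2410, -0.6747, -0.2410, 0.0321).
‖u_4‖ = 1.9221, so q_4 = (-0.9193, 0.1254, -0.3510, -0.1254, 0.0167).
Qᵀb = (-0.6030, 2.1968, -2.7744, 2.1478).
Back-substitute: x_4 = 2.1478/1.9221 = 1.1174.
x_3 = (-2.7744 − 1.0858·1.1174)/5.0119 = -0.7957.
x_2 = (2.1968 + 0.2500·(-0.7957) − 1.7681·1.1174)/5.0901 = 0.0043.
x_1 = (-0.6030 + 3.0151·0.0043 − 0.9045·(-0.7957) + 3.3166·1.1174)/3.3166 = 1.1565.

x = (1.1565, 0.0043, -0.7957, 1.1174)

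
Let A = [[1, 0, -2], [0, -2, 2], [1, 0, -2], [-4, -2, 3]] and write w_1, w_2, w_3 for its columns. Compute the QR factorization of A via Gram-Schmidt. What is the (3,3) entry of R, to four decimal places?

r_{33} = 2.2136

w_1 = (1, 0, 1, -4); ‖w_1‖ = 4.2426, so e_1 = (0.2357, 0.0000, 0.2357, -0.9428).
e_1·w_2 = 0.2357·0 + 0.0000·(-2) + 0.2357·0 + (-0.9428)·(-2) = 1.8856.
u_2 = w_2 − 1.8856·e_1 = (-0.4444, -2.0000, -0.4444, -0.2222).
‖u_2‖ = 2.1082, so e_2 = (-0.2108, -0.9487, -0.2108, -0.1054).
e_1·w_3 = 0.2357·(-2) + 0.0000·2 + 0.2357·(-2) + (-0.9428)·3 = -3.7712; e_2·w_3 = (-0.2108)·(-2) + (-0.9487)·2 + (-0.2108)·(-2) + (-0.1054)·3 = -1.3703.
u_3 = w_3 + 3.7712·e_1 + 1.3703·e_2 = (-1.4000, 0.7000, -1.4000, -0.7000).
r_{33} = ‖u_3‖ = 2.2136.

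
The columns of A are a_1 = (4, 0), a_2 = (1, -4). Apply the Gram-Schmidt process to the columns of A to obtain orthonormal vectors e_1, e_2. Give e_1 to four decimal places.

e_1 = (1.0000, 0.0000)

e_1 = a_1/‖a_1‖ = (4, 0)/4.0000 = (1.0000, 0.0000).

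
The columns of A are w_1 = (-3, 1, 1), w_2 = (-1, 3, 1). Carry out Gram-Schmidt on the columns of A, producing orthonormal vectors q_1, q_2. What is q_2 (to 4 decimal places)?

q_2 = (0.3553, 0.9239, 0.1421)

w_1 = (-3, 1, 1); ‖w_1‖ = 3.3166, so q_1 = (-0.9045, 0.3015, 0.3015).
q_1·w_2 = (-0.9045)·(-1) + 0.3015·3 + 0.3015·1 = 2.1106.
u_2 = w_2 − 2.1106·q_1 = (0.9091, 2.3636, 0.3636).
‖u_2‖ = 2.5584, so q_2 = (0.3553, 0.9239, 0.1421).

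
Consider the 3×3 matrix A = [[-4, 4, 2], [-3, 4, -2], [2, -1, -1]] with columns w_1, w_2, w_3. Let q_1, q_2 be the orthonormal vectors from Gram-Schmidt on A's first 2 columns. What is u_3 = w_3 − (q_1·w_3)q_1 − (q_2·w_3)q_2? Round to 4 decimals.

u_3 = (1.2281, -0.9825, 0.9825)

w_1 = (-4, -3, 2); ‖w_1‖ = 5.3852, so q_1 = (-0.7428, -0.5571, 0.3714).
q_1·w_2 = (-0.7428)·4 + (-0.5571)·4 + 0.3714·(-1) = -5.5709.
u_2 = w_2 + 5.5709·q_1 = (-0.1379, 0.8966, 1.0690).
‖u_2‖ = 1.4020, so q_2 = (-0.0984, 0.6395, 0.7625).
q_1·w_3 = (-0.7428)·2 + (-0.5571)·(-2) + 0.3714·(-1) = -0.7428; q_2·w_3 = (-0.0984)·2 + 0.6395·(-2) + 0.7625·(-1) = -2.2382.
u_3 = w_3 + 0.7428·q_1 + 2.2382·q_2 = (1.2281, -0.9825, 0.9825).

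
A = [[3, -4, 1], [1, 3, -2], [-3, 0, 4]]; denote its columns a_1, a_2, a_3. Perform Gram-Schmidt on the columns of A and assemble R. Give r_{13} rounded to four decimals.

q_1 = a_1/‖a_1‖ = (3, 1, -3)/4.3589 = (0.6882, 0.2294, -0.6882).
r_{13} = q_1·a_3 = -2.5236.

r_{13} = -2.5236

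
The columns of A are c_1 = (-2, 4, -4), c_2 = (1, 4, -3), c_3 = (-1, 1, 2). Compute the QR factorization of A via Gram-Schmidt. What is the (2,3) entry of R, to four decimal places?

e_1 = c_1/‖c_1‖ = (-2, 4, -4)/6.0000 = (-0.3333, 0.6667, -0.6667).
r_{12} = e_1·c_2 = 4.3333.
u_2 = c_2 − 4.3333·e_1 = (2.4444, 1.1111, -0.1111).
‖u_2‖ = 2.6874, so e_2 = (0.9096, 0.4134, -0.0413).
r_{23} = e_2·c_3 = -0.5788.

r_{23} = -0.5788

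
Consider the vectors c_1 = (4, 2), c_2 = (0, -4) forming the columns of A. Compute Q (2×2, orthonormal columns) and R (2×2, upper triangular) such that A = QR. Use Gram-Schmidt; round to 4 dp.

c_1 = (4, 2); ‖c_1‖ = 4.4721, so e_1 = (0.8944, 0.4472).
e_1·c_2 = 0.8944·0 + 0.4472·(-4) = -1.7889.
u_2 = c_2 + 1.7889·e_1 = (1.6000, -3.2000).
‖u_2‖ = 3.5777, so e_2 = (0.4472, -0.8944).

Q = [[0.8944, 0.4472], [0.4472, -0.8944]], R = [[4.4721, -1.7889], [0.0000, 3.5777]]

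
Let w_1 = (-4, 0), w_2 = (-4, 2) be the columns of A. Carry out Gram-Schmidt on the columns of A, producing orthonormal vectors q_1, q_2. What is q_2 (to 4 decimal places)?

q_2 = (0.0000, 1.0000)

w_1 = (-4, 0); ‖w_1‖ = 4.0000, so q_1 = (-1.0000, 0.0000).
q_1·w_2 = (-1.0000)·(-4) + 0.0000·2 = 4.0000.
u_2 = w_2 − 4.0000·q_1 = (0.0000, 2.0000).
‖u_2‖ = 2.0000, so q_2 = (0.0000, 1.0000).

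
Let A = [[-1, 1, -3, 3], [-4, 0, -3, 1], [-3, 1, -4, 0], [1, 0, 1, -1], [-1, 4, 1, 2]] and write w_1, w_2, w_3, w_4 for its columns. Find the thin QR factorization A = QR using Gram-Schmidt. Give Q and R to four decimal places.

e_1 = w_1/‖w_1‖ = (-1, -4, -3, 1, -1)/5.2915 = (-0.1890, -0.7559, -0.5669, 0.1890, -0.1890).
r_{12} = e_1·w_2 = -1.5119.
u_2 = w_2 + 1.5119·e_1 = (0.7143, -1.1429, 0.1429, 0.2857, 3.7143).
‖u_2‖ = 3.9641, so e_2 = (0.1802, -0.2883, 0.0360, 0.0721, 0.9370).
r_{13} = e_1·w_3 = 5.1025; r_{23} = e_2·w_3 = 1.1892.
u_3 = w_3 − 5.1025·e_1 − 1.1892·e_2 = (-2.2500, 1.2000, -1.1500, -0.0500, 0.8500).
‖u_3‖ = 2.9240, so e_3 = (-0.7695, 0.4104, -0.3933, -0.0171, 0.2907).
r_{14} = e_1·w_4 = -1.8898; r_{24} = e_2·w_4 = 2.0541; r_{34} = e_3·w_4 = -1.2996.
u_4 = w_4 + 1.8898·e_1 − 2.0541·e_2 + 1.2996·e_3 = (1.2727, 0.6970, -1.6566, -0.8131, 0.0960).
‖u_4‖ = 2.3495, so e_4 = (0.5417, 0.2966, -0.7051, -0.3461, 0.0408).

Q = [[-0.1890, 0.1802, -0.7695, 0.5417], [-0.7559, -0.2883, 0.4104, 0.2966], [-0.5669, 0.0360, -0.3933, -0.7051], [0.1890, 0.0721, -0.0171, -0.3461], [-0.1890, 0.9370, 0.2907, 0.0408]], R = [[5.2915, -1.5119, 5.1025, -1.8898], [0.0000, 3.9641, 1.1892, 2.0541], [0.0000, 0.0000, 2.9240, -1.2996], [0.0000, 0.0000, 0.0000, 2.3495]]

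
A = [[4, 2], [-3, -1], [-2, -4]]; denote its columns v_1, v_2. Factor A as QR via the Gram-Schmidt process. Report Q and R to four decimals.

Q = [[0.7428, -0.2122], [-0.5571, 0.3302], [-0.3714, -0.9197]], R = [[5.3852, 3.5282], [0.0000, 2.9243]]

q_1 = v_1/‖v_1‖ = (4, -3, -2)/5.3852 = (0.7428, -0.5571, -0.3714).
r_{12} = q_1·v_2 = 3.5282.
u_2 = v_2 − 3.5282·q_1 = (-0.6207, 0.9655, -2.6897).
‖u_2‖ = 2.9243, so q_2 = (-0.2122, 0.3302, -0.9197).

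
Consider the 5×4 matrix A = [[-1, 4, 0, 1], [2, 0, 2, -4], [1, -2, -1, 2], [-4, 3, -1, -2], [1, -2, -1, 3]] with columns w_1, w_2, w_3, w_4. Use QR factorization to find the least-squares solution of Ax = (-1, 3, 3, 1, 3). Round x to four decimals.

w_1 = (-1, 2, 1, -4, 1); ‖w_1‖ = 4.7958, so q_1 = (-0.2085, 0.4170, 0.2085, -0.8341, 0.2085).
q_1·w_2 = (-0.2085)·4 + 0.4170·0 + 0.2085·(-2) + (-0.8341)·3 + 0.2085·(-2) = -4.1703.
u_2 = w_2 + 4.1703·q_1 = (3.1304, 1.7391, -1.1304, -0.4783, -1.1304).
‖u_2‖ = 3.9508, so q_2 = (0.7924, 0.4402, -0.2861, -0.1211, -0.2861).
q_1·w_3 = (-0.2085)·0 + 0.4170·2 + 0.2085·(-1) + (-0.8341)·(-1) + 0.2085·(-1) = 1.2511; q_2·w_3 = 0.7924·0 + 0.4402·2 + (-0.2861)·(-1) + (-0.1211)·(-1) + (-0.2861)·(-1) = 1.5737.
u_3 = w_3 − 1.2511·q_1 − 1.5737·q_2 = (-0.9861, 0.7855, -0.8106, 0.2340, -0.8106).
‖u_3‖ = 1.7199, so q_3 = (-0.5733, 0.4567, -0.4713, 0.1360, -0.4713).
q_1·w_4 = (-0.2085)·1 + 0.4170·(-4) + 0.2085·2 + (-0.8341)·(-2) + 0.2085·3 = 0.8341; q_2·w_4 = 0.7924·1 + 0.4402·(-4) + (-0.2861)·2 + (-0.1211)·(-2) + (-0.2861)·3 = -2.1570; q_3·w_4 = (-0.5733)·1 + 0.4567·(-4) + (-0.4713)·2 + 0.1360·(-2) + (-0.4713)·3 = -5.0287.
u_4 = w_4 − 0.8341·q_1 + 2.1570·q_2 + 5.0287·q_3 = (0.0000, -1.1017, -1.1610, -0.8814, -0.1610).
‖u_4‖ = 1.8342, so q_4 = (0.0000, -0.6006, -0.6330, -0.4805, -0.0878).
Qᵀb = (1.8766, -1.3096, -0.7482, -4.4447).
Back-substitute: x_4 = -4.4447/1.8342 = -2.4232.
x_3 = (-0.7482 + 5.0287·(-2.4232))/1.7199 = -7.5197.
x_2 = (-1.3096 − 1.5737·(-7.5197) + 2.1570·(-2.4232))/3.9508 = 1.3409.
x_1 = (1.8766 + 4.1703·1.3409 − 1.2511·(-7.5197) − 0.8341·(-2.4232))/4.7958 = 3.9404.

x = (3.9404, 1.3409, -7.5197, -2.4232)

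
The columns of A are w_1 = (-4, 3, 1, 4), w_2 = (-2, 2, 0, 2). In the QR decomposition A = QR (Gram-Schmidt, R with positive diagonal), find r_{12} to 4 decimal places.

w_1 = (-4, 3, 1, 4); ‖w_1‖ = 6.4807, so e_1 = (-0.6172, 0.4629, 0.1543, 0.6172).
r_{12} = e_1·w_2 = 3.3947.

r_{12} = 3.3947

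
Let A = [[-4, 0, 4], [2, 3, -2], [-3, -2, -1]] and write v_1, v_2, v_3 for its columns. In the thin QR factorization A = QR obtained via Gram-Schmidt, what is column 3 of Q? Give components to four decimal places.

v_1 = (-4, 2, -3); ‖v_1‖ = 5.3852, so q_1 = (-0.7428, 0.3714, -0.5571).
q_1·v_2 = (-0.7428)·0 + 0.3714·3 + (-0.5571)·(-2) = 2.2283.
u_2 = v_2 − 2.2283·q_1 = (1.6552, 2.1724, -0.7586).
‖u_2‖ = 2.8345, so q_2 = (0.5839, 0.7664, -0.2676).
q_1·v_3 = (-0.7428)·4 + 0.3714·(-2) + (-0.5571)·(-1) = -3.1568; q_2·v_3 = 0.5839·4 + 0.7664·(-2) + (-0.2676)·(-1) = 1.0705.
u_3 = v_3 + 3.1568·q_1 − 1.0705·q_2 = (1.0300, -1.6481, -2.4721).
‖u_3‖ = 3.1446, so q_3 = (0.3276, -0.5241, -0.7861).

q_3 = (0.3276, -0.5241, -0.7861)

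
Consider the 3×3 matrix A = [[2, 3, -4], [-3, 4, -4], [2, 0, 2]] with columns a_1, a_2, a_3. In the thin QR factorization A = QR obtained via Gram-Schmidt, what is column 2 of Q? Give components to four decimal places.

a_1 = (2, -3, 2); ‖a_1‖ = 4.1231, so q_1 = (0.4851, -0.7276, 0.4851).
q_1·a_2 = 0.4851·3 + (-0.7276)·4 + 0.4851·0 = -1.4552.
u_2 = a_2 + 1.4552·q_1 = (3.7059, 2.9412, 0.7059).
‖u_2‖ = 4.7836, so q_2 = (0.7747, 0.6149, 0.1476).

q_2 = (0.7747, 0.6149, 0.1476)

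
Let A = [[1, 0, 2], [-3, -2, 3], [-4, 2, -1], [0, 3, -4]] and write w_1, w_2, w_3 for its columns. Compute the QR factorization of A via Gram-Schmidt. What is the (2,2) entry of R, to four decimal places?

r_{22} = 4.1044

w_1 = (1, -3, -4, 0); ‖w_1‖ = 5.0990, so q_1 = (0.1961, -0.5883, -0.7845, 0.0000).
q_1·w_2 = 0.1961·0 + (-0.5883)·(-2) + (-0.7845)·2 + 0.0000·3 = -0.3922.
u_2 = w_2 + 0.3922·q_1 = (0.0769, -2.2308, 1.6923, 3.0000).
r_{22} = ‖u_2‖ = 4.1044.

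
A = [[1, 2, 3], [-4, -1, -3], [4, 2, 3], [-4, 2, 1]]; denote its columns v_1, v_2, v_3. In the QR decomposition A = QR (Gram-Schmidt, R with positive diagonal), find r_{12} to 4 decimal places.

r_{12} = 0.8571

v_1 = (1, -4, 4, -4); ‖v_1‖ = 7.0000, so q_1 = (0.1429, -0.5714, 0.5714, -0.5714).
r_{12} = q_1·v_2 = 0.8571.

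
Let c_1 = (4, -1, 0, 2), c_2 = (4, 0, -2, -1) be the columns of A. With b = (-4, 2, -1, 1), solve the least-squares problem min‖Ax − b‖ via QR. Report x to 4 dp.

x = (-0.5143, -0.3714)

c_1 = (4, -1, 0, 2); ‖c_1‖ = 4.5826, so q_1 = (0.8729, -0.2182, 0.0000, 0.4364).
q_1·c_2 = 0.8729·4 + (-0.2182)·0 + 0.0000·(-2) + 0.4364·(-1) = 3.0551.
u_2 = c_2 − 3.0551·q_1 = (1.3333, 0.6667, -2.0000, -2.3333).
‖u_2‖ = 3.4157, so q_2 = (0.3904, 0.1952, -0.5855, -0.6831).
Qᵀb = (-3.4915, -1.2687).
Back-substitute: x_2 = -1.2687/3.4157 = -0.3714.
x_1 = (-3.4915 − 3.0551·(-0.3714))/4.5826 = -0.5143.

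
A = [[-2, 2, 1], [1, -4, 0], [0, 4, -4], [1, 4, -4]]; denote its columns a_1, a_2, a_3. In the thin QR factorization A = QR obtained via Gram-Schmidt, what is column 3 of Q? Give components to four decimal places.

a_1 = (-2, 1, 0, 1); ‖a_1‖ = 2.4495, so e_1 = (-0.8165, 0.4082, 0.0000, 0.4082).
e_1·a_2 = (-0.8165)·2 + 0.4082·(-4) + 0.0000·4 + 0.4082·4 = -1.6330.
u_2 = a_2 + 1.6330·e_1 = (0.6667, -3.3333, 4.0000, 4.6667).
‖u_2‖ = 7.0238, so e_2 = (0.0949, -0.4746, 0.5695, 0.6644).
e_1·a_3 = (-0.8165)·1 + 0.4082·0 + 0.0000·(-4) + 0.4082·(-4) = -2.4495; e_2·a_3 = 0.0949·1 + (-0.4746)·0 + 0.5695·(-4) + 0.6644·(-4) = -4.8407.
u_3 = a_3 + 2.4495·e_1 + 4.8407·e_2 = (-0.5405, -1.2973, -1.2432, 0.2162).
‖u_3‖ = 1.8888, so e_3 = (-0.2862, -0.6868, -0.6582, 0.1145).

e_3 = (-0.2862, -0.6868, -0.6582, 0.1145)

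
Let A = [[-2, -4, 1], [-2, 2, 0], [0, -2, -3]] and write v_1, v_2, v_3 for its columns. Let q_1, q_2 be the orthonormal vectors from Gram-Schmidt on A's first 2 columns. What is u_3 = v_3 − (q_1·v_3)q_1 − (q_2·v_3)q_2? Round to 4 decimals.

v_1 = (-2, -2, 0); ‖v_1‖ = 2.8284, so q_1 = (-0.7071, -0.7071, 0.0000).
q_1·v_2 = (-0.7071)·(-4) + (-0.7071)·2 + 0.0000·(-2) = 1.4142.
u_2 = v_2 − 1.4142·q_1 = (-3.0000, 3.0000, -2.0000).
‖u_2‖ = 4.6904, so q_2 = (-0.6396, 0.6396, -0.4264).
q_1·v_3 = (-0.7071)·1 + (-0.7071)·0 + 0.0000·(-3) = -0.7071; q_2·v_3 = (-0.6396)·1 + 0.6396·0 + (-0.4264)·(-3) = 0.6396.
u_3 = v_3 + 0.7071·q_1 − 0.6396·q_2 = (0.9091, -0.9091, -2.7273).

u_3 = (0.9091, -0.9091, -2.7273)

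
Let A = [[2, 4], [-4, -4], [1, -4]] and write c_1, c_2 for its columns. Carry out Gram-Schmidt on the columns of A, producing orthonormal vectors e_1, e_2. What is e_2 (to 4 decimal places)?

e_2 = (0.3894, -0.0354, -0.9204)

c_1 = (2, -4, 1); ‖c_1‖ = 4.5826, so e_1 = (0.4364, -0.8729, 0.2182).
e_1·c_2 = 0.4364·4 + (-0.8729)·(-4) + 0.2182·(-4) = 4.3644.
u_2 = c_2 − 4.3644·e_1 = (2.0952, -0.1905, -4.9524).
‖u_2‖ = 5.3807, so e_2 = (0.3894, -0.0354, -0.9204).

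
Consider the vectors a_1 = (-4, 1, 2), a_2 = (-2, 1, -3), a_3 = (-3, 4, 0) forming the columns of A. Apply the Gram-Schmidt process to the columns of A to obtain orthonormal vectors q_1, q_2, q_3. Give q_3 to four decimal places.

q_3 = (0.2962, 0.9478, 0.1185)

a_1 = (-4, 1, 2); ‖a_1‖ = 4.5826, so q_1 = (-0.8729, 0.2182, 0.4364).
q_1·a_2 = (-0.8729)·(-2) + 0.2182·1 + 0.4364·(-3) = 0.6547.
u_2 = a_2 − 0.6547·q_1 = (-1.4286, 0.8571, -3.2857).
‖u_2‖ = 3.6839, so q_2 = (-0.3878, 0.2327, -0.8919).
q_1·a_3 = (-0.8729)·(-3) + 0.2182·4 + 0.4364·0 = 3.4915; q_2·a_3 = (-0.3878)·(-3) + 0.2327·4 + (-0.8919)·0 = 2.0940.
u_3 = a_3 − 3.4915·q_1 − 2.0940·q_2 = (0.8596, 2.7509, 0.3439).
‖u_3‖ = 2.9025, so q_3 = (0.2962, 0.9478, 0.1185).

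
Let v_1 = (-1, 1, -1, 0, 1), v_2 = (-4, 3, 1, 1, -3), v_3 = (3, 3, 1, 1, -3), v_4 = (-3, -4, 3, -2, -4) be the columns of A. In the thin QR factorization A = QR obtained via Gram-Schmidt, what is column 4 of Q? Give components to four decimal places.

e_4 = (0.0000, 0.0572, -0.2777, -0.8986, -0.3349)

e_1 = v_1/‖v_1‖ = (-1, 1, -1, 0, 1)/2.0000 = (-0.5000, 0.5000, -0.5000, 0.0000, 0.5000).
r_{12} = e_1·v_2 = 1.5000.
u_2 = v_2 − 1.5000·e_1 = (-3.2500, 2.2500, 1.7500, 1.0000, -3.7500).
‖u_2‖ = 5.8095, so e_2 = (-0.5594, 0.3873, 0.3012, 0.1721, -0.6455).
r_{13} = e_1·v_3 = -2.0000; r_{23} = e_2·v_3 = 1.8935.
u_3 = v_3 + 2.0000·e_1 − 1.8935·e_2 = (3.0593, 3.2667, -0.5704, 0.6741, -0.7778).
‖u_3‖ = 4.6276, so e_3 = (0.6611, 0.7059, -0.1233, 0.1457, -0.1681).
r_{14} = e_1·v_4 = -4.0000; r_{24} = e_2·v_4 = 3.2705; r_{34} = e_3·v_4 = -4.7957.
u_4 = v_4 + 4.0000·e_1 − 3.2705·e_2 + 4.7957·e_3 = (0.0000, 0.1186, -0.5763, -1.8644, -0.6949).
‖u_4‖ = 2.0749, so e_4 = (0.0000, 0.0572, -0.2777, -0.8986, -0.3349).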